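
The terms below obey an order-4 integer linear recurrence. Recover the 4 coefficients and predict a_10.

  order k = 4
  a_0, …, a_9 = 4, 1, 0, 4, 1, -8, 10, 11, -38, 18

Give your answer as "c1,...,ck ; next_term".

  a_4 = -1·4 + -2·0 + 1·1 + 1·4 = 1
  a_5 = -1·1 + -2·4 + 1·0 + 1·1 = -8
  a_6 = -1·-8 + -2·1 + 1·4 + 1·0 = 10
  a_7 = -1·10 + -2·-8 + 1·1 + 1·4 = 11
  a_8 = -1·11 + -2·10 + 1·-8 + 1·1 = -38
  a_9 = -1·-38 + -2·11 + 1·10 + 1·-8 = 18
  a_10 = -1·18 + -2·-38 + 1·11 + 1·10 = 79

-1,-2,1,1 ; 79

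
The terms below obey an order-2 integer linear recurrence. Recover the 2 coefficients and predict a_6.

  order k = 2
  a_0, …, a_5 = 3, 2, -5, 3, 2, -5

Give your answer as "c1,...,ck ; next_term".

  a_2 = -1·2 + -1·3 = -5
  a_3 = -1·-5 + -1·2 = 3
  a_4 = -1·3 + -1·-5 = 2
  a_5 = -1·2 + -1·3 = -5
  a_6 = -1·-5 + -1·2 = 3

-1,-1 ; 3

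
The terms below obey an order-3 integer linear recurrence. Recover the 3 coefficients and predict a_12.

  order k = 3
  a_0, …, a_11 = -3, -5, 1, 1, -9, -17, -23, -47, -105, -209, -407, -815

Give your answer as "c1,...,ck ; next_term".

2,-1,2 ; -1641

  a_3 = 2·1 + -1·-5 + 2·-3 = 1
  a_4 = 2·1 + -1·1 + 2·-5 = -9
  a_5 = 2·-9 + -1·1 + 2·1 = -17
  a_6 = 2·-17 + -1·-9 + 2·1 = -23
  a_7 = 2·-23 + -1·-17 + 2·-9 = -47
  a_8 = 2·-47 + -1·-23 + 2·-17 = -105
  a_9 = 2·-105 + -1·-47 + 2·-23 = -209
  a_10 = 2·-209 + -1·-105 + 2·-47 = -407
  a_11 = 2·-407 + -1·-209 + 2·-105 = -815
  a_12 = 2·-815 + -1·-407 + 2·-209 = -1641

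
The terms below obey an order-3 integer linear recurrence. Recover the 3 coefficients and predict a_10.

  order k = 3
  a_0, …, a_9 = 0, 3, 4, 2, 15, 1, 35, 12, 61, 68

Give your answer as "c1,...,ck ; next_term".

-1,2,3 ; 90

  a_3 = -1·4 + 2·3 + 3·0 = 2
  a_4 = -1·2 + 2·4 + 3·3 = 15
  a_5 = -1·15 + 2·2 + 3·4 = 1
  a_6 = -1·1 + 2·15 + 3·2 = 35
  a_7 = -1·35 + 2·1 + 3·15 = 12
  a_8 = -1·12 + 2·35 + 3·1 = 61
  a_9 = -1·61 + 2·12 + 3·35 = 68
  a_10 = -1·68 + 2·61 + 3·12 = 90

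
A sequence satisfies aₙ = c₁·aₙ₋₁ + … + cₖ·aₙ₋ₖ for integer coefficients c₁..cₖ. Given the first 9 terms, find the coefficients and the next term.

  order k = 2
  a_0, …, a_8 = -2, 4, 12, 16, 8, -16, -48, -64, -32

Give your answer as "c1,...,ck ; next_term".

2,-2 ; 64

  a_2 = 2·4 + -2·-2 = 12
  a_3 = 2·12 + -2·4 = 16
  a_4 = 2·16 + -2·12 = 8
  a_5 = 2·8 + -2·16 = -16
  a_6 = 2·-16 + -2·8 = -48
  a_7 = 2·-48 + -2·-16 = -64
  a_8 = 2·-64 + -2·-48 = -32
  a_9 = 2·-32 + -2·-64 = 64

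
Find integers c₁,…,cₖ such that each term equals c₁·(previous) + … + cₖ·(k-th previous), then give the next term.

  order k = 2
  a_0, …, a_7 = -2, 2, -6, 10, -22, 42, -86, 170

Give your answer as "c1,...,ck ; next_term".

  a_2 = -1·2 + 2·-2 = -6
  a_3 = -1·-6 + 2·2 = 10
  a_4 = -1·10 + 2·-6 = -22
  a_5 = -1·-22 + 2·10 = 42
  a_6 = -1·42 + 2·-22 = -86
  a_7 = -1·-86 + 2·42 = 170
  a_8 = -1·170 + 2·-86 = -342

-1,2 ; -342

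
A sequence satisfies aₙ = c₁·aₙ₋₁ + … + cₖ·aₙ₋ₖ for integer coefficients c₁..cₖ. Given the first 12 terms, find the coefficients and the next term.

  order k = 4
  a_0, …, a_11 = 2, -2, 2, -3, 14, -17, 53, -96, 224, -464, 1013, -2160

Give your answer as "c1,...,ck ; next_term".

  a_4 = 0·-3 + 3·2 + -3·-2 + 1·2 = 14
  a_5 = 0·14 + 3·-3 + -3·2 + 1·-2 = -17
  a_6 = 0·-17 + 3·14 + -3·-3 + 1·2 = 53
  a_7 = 0·53 + 3·-17 + -3·14 + 1·-3 = -96
  a_8 = 0·-96 + 3·53 + -3·-17 + 1·14 = 224
  a_9 = 0·224 + 3·-96 + -3·53 + 1·-17 = -464
  a_10 = 0·-464 + 3·224 + -3·-96 + 1·53 = 1013
  a_11 = 0·1013 + 3·-464 + -3·224 + 1·-96 = -2160
  a_12 = 0·-2160 + 3·1013 + -3·-464 + 1·224 = 4655

0,3,-3,1 ; 4655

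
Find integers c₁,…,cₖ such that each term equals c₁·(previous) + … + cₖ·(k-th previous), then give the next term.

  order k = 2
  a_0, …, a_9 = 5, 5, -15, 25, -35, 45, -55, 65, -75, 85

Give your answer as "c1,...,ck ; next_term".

  a_2 = -2·5 + -1·5 = -15
  a_3 = -2·-15 + -1·5 = 25
  a_4 = -2·25 + -1·-15 = -35
  a_5 = -2·-35 + -1·25 = 45
  a_6 = -2·45 + -1·-35 = -55
  a_7 = -2·-55 + -1·45 = 65
  a_8 = -2·65 + -1·-55 = -75
  a_9 = -2·-75 + -1·65 = 85
  a_10 = -2·85 + -1·-75 = -95

-2,-1 ; -95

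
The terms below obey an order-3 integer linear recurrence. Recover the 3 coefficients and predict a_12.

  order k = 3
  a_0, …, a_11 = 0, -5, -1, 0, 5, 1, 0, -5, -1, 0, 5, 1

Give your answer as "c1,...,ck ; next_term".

0,0,-1 ; 0

  a_3 = 0·-1 + 0·-5 + -1·0 = 0
  a_4 = 0·0 + 0·-1 + -1·-5 = 5
  a_5 = 0·5 + 0·0 + -1·-1 = 1
  a_6 = 0·1 + 0·5 + -1·0 = 0
  a_7 = 0·0 + 0·1 + -1·5 = -5
  a_8 = 0·-5 + 0·0 + -1·1 = -1
  a_9 = 0·-1 + 0·-5 + -1·0 = 0
  a_10 = 0·0 + 0·-1 + -1·-5 = 5
  a_11 = 0·5 + 0·0 + -1·-1 = 1
  a_12 = 0·1 + 0·5 + -1·0 = 0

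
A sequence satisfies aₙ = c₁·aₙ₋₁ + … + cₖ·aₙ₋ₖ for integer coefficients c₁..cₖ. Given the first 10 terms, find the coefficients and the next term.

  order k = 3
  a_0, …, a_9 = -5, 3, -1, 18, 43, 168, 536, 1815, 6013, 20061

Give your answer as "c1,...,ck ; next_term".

  a_3 = 3·-1 + 2·3 + -3·-5 = 18
  a_4 = 3·18 + 2·-1 + -3·3 = 43
  a_5 = 3·43 + 2·18 + -3·-1 = 168
  a_6 = 3·168 + 2·43 + -3·18 = 536
  a_7 = 3·536 + 2·168 + -3·43 = 1815
  a_8 = 3·1815 + 2·536 + -3·168 = 6013
  a_9 = 3·6013 + 2·1815 + -3·536 = 20061
  a_10 = 3·20061 + 2·6013 + -3·1815 = 66764

3,2,-3 ; 66764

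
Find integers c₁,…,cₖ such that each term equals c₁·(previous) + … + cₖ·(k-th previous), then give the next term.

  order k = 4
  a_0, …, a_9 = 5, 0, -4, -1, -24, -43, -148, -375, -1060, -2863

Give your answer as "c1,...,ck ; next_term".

2,3,-2,-2 ; -7860

  a_4 = 2·-1 + 3·-4 + -2·0 + -2·5 = -24
  a_5 = 2·-24 + 3·-1 + -2·-4 + -2·0 = -43
  a_6 = 2·-43 + 3·-24 + -2·-1 + -2·-4 = -148
  a_7 = 2·-148 + 3·-43 + -2·-24 + -2·-1 = -375
  a_8 = 2·-375 + 3·-148 + -2·-43 + -2·-24 = -1060
  a_9 = 2·-1060 + 3·-375 + -2·-148 + -2·-43 = -2863
  a_10 = 2·-2863 + 3·-1060 + -2·-375 + -2·-148 = -7860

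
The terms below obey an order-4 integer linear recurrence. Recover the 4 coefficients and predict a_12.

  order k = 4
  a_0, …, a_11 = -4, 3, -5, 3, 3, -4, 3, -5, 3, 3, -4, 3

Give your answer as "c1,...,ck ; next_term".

  a_4 = -1·3 + -1·-5 + -1·3 + -1·-4 = 3
  a_5 = -1·3 + -1·3 + -1·-5 + -1·3 = -4
  a_6 = -1·-4 + -1·3 + -1·3 + -1·-5 = 3
  a_7 = -1·3 + -1·-4 + -1·3 + -1·3 = -5
  a_8 = -1·-5 + -1·3 + -1·-4 + -1·3 = 3
  a_9 = -1·3 + -1·-5 + -1·3 + -1·-4 = 3
  a_10 = -1·3 + -1·3 + -1·-5 + -1·3 = -4
  a_11 = -1·-4 + -1·3 + -1·3 + -1·-5 = 3
  a_12 = -1·3 + -1·-4 + -1·3 + -1·3 = -5

-1,-1,-1,-1 ; -5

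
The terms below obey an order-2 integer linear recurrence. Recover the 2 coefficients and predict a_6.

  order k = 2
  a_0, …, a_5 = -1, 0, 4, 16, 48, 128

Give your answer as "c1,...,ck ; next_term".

  a_2 = 4·0 + -4·-1 = 4
  a_3 = 4·4 + -4·0 = 16
  a_4 = 4·16 + -4·4 = 48
  a_5 = 4·48 + -4·16 = 128
  a_6 = 4·128 + -4·48 = 320

4,-4 ; 320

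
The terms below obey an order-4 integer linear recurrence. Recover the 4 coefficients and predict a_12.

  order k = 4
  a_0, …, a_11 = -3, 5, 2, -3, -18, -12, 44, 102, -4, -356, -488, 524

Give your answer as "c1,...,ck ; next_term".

  a_4 = 0·-3 + -2·2 + -4·5 + -2·-3 = -18
  a_5 = 0·-18 + -2·-3 + -4·2 + -2·5 = -12
  a_6 = 0·-12 + -2·-18 + -4·-3 + -2·2 = 44
  a_7 = 0·44 + -2·-12 + -4·-18 + -2·-3 = 102
  a_8 = 0·102 + -2·44 + -4·-12 + -2·-18 = -4
  a_9 = 0·-4 + -2·102 + -4·44 + -2·-12 = -356
  a_10 = 0·-356 + -2·-4 + -4·102 + -2·44 = -488
  a_11 = 0·-488 + -2·-356 + -4·-4 + -2·102 = 524
  a_12 = 0·524 + -2·-488 + -4·-356 + -2·-4 = 2408

0,-2,-4,-2 ; 2408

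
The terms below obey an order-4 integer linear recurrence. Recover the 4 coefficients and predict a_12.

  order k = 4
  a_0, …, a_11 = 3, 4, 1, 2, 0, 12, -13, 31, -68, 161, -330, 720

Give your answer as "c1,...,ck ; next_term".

-1,1,-2,3 ; -1576

  a_4 = -1·2 + 1·1 + -2·4 + 3·3 = 0
  a_5 = -1·0 + 1·2 + -2·1 + 3·4 = 12
  a_6 = -1·12 + 1·0 + -2·2 + 3·1 = -13
  a_7 = -1·-13 + 1·12 + -2·0 + 3·2 = 31
  a_8 = -1·31 + 1·-13 + -2·12 + 3·0 = -68
  a_9 = -1·-68 + 1·31 + -2·-13 + 3·12 = 161
  a_10 = -1·161 + 1·-68 + -2·31 + 3·-13 = -330
  a_11 = -1·-330 + 1·161 + -2·-68 + 3·31 = 720
  a_12 = -1·720 + 1·-330 + -2·161 + 3·-68 = -1576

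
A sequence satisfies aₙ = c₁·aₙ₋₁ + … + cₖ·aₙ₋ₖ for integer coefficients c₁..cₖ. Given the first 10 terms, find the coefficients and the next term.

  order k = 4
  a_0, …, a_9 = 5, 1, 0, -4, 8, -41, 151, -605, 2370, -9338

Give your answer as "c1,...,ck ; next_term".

  a_4 = -3·-4 + 4·0 + 1·1 + -1·5 = 8
  a_5 = -3·8 + 4·-4 + 1·0 + -1·1 = -41
  a_6 = -3·-41 + 4·8 + 1·-4 + -1·0 = 151
  a_7 = -3·151 + 4·-41 + 1·8 + -1·-4 = -605
  a_8 = -3·-605 + 4·151 + 1·-41 + -1·8 = 2370
  a_9 = -3·2370 + 4·-605 + 1·151 + -1·-41 = -9338
  a_10 = -3·-9338 + 4·2370 + 1·-605 + -1·151 = 36738

-3,4,1,-1 ; 36738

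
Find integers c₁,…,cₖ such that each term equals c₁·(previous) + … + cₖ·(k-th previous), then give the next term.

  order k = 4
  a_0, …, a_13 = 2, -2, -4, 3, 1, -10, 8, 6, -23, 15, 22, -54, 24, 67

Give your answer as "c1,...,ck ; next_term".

-1,-1,1,1 ; -123

  a_4 = -1·3 + -1·-4 + 1·-2 + 1·2 = 1
  a_5 = -1·1 + -1·3 + 1·-4 + 1·-2 = -10
  a_6 = -1·-10 + -1·1 + 1·3 + 1·-4 = 8
  a_7 = -1·8 + -1·-10 + 1·1 + 1·3 = 6
  a_8 = -1·6 + -1·8 + 1·-10 + 1·1 = -23
  a_9 = -1·-23 + -1·6 + 1·8 + 1·-10 = 15
  a_10 = -1·15 + -1·-23 + 1·6 + 1·8 = 22
  a_11 = -1·22 + -1·15 + 1·-23 + 1·6 = -54
  a_12 = -1·-54 + -1·22 + 1·15 + 1·-23 = 24
  a_13 = -1·24 + -1·-54 + 1·22 + 1·15 = 67
  a_14 = -1·67 + -1·24 + 1·-54 + 1·22 = -123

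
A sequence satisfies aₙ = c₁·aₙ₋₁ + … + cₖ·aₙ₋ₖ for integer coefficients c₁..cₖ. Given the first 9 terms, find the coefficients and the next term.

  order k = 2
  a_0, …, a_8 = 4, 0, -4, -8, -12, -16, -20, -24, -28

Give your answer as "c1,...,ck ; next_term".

  a_2 = 2·0 + -1·4 = -4
  a_3 = 2·-4 + -1·0 = -8
  a_4 = 2·-8 + -1·-4 = -12
  a_5 = 2·-12 + -1·-8 = -16
  a_6 = 2·-16 + -1·-12 = -20
  a_7 = 2·-20 + -1·-16 = -24
  a_8 = 2·-24 + -1·-20 = -28
  a_9 = 2·-28 + -1·-24 = -32

2,-1 ; -32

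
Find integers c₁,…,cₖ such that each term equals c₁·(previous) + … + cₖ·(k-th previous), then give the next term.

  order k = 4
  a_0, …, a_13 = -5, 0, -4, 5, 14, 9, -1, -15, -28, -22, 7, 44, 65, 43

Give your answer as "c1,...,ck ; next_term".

  a_4 = 1·5 + -1·-4 + 0·0 + -1·-5 = 14
  a_5 = 1·14 + -1·5 + 0·-4 + -1·0 = 9
  a_6 = 1·9 + -1·14 + 0·5 + -1·-4 = -1
  a_7 = 1·-1 + -1·9 + 0·14 + -1·5 = -15
  a_8 = 1·-15 + -1·-1 + 0·9 + -1·14 = -28
  a_9 = 1·-28 + -1·-15 + 0·-1 + -1·9 = -22
  a_10 = 1·-22 + -1·-28 + 0·-15 + -1·-1 = 7
  a_11 = 1·7 + -1·-22 + 0·-28 + -1·-15 = 44
  a_12 = 1·44 + -1·7 + 0·-22 + -1·-28 = 65
  a_13 = 1·65 + -1·44 + 0·7 + -1·-22 = 43
  a_14 = 1·43 + -1·65 + 0·44 + -1·7 = -29

1,-1,0,-1 ; -29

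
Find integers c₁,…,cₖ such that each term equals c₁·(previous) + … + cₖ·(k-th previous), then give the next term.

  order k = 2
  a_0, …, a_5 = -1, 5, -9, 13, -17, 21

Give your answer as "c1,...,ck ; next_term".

-2,-1 ; -25

  a_2 = -2·5 + -1·-1 = -9
  a_3 = -2·-9 + -1·5 = 13
  a_4 = -2·13 + -1·-9 = -17
  a_5 = -2·-17 + -1·13 = 21
  a_6 = -2·21 + -1·-17 = -25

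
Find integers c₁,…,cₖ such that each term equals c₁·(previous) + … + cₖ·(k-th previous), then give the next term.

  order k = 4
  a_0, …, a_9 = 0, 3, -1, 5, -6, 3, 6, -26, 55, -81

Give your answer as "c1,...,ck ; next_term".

  a_4 = -2·5 + -1·-1 + 1·3 + -1·0 = -6
  a_5 = -2·-6 + -1·5 + 1·-1 + -1·3 = 3
  a_6 = -2·3 + -1·-6 + 1·5 + -1·-1 = 6
  a_7 = -2·6 + -1·3 + 1·-6 + -1·5 = -26
  a_8 = -2·-26 + -1·6 + 1·3 + -1·-6 = 55
  a_9 = -2·55 + -1·-26 + 1·6 + -1·3 = -81
  a_10 = -2·-81 + -1·55 + 1·-26 + -1·6 = 75

-2,-1,1,-1 ; 75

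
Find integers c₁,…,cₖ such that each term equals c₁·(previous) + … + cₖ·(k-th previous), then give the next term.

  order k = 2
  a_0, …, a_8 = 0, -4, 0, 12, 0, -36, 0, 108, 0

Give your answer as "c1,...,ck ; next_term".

0,-3 ; -324

  a_2 = 0·-4 + -3·0 = 0
  a_3 = 0·0 + -3·-4 = 12
  a_4 = 0·12 + -3·0 = 0
  a_5 = 0·0 + -3·12 = -36
  a_6 = 0·-36 + -3·0 = 0
  a_7 = 0·0 + -3·-36 = 108
  a_8 = 0·108 + -3·0 = 0
  a_9 = 0·0 + -3·108 = -324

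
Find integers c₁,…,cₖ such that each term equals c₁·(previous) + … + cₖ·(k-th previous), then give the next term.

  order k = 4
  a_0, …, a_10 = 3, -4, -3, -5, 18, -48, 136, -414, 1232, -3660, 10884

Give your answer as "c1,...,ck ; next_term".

-2,2,-2,2 ; -32380

  a_4 = -2·-5 + 2·-3 + -2·-4 + 2·3 = 18
  a_5 = -2·18 + 2·-5 + -2·-3 + 2·-4 = -48
  a_6 = -2·-48 + 2·18 + -2·-5 + 2·-3 = 136
  a_7 = -2·136 + 2·-48 + -2·18 + 2·-5 = -414
  a_8 = -2·-414 + 2·136 + -2·-48 + 2·18 = 1232
  a_9 = -2·1232 + 2·-414 + -2·136 + 2·-48 = -3660
  a_10 = -2·-3660 + 2·1232 + -2·-414 + 2·136 = 10884
  a_11 = -2·10884 + 2·-3660 + -2·1232 + 2·-414 = -32380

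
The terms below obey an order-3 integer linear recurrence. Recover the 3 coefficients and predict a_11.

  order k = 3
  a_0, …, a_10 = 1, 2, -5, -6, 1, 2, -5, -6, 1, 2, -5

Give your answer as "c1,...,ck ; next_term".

  a_3 = 1·-5 + -1·2 + 1·1 = -6
  a_4 = 1·-6 + -1·-5 + 1·2 = 1
  a_5 = 1·1 + -1·-6 + 1·-5 = 2
  a_6 = 1·2 + -1·1 + 1·-6 = -5
  a_7 = 1·-5 + -1·2 + 1·1 = -6
  a_8 = 1·-6 + -1·-5 + 1·2 = 1
  a_9 = 1·1 + -1·-6 + 1·-5 = 2
  a_10 = 1·2 + -1·1 + 1·-6 = -5
  a_11 = 1·-5 + -1·2 + 1·1 = -6

1,-1,1 ; -6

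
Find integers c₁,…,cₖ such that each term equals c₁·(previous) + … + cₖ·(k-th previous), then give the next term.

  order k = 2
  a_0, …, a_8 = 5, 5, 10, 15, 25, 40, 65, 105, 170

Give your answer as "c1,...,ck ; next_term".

  a_2 = 1·5 + 1·5 = 10
  a_3 = 1·10 + 1·5 = 15
  a_4 = 1·15 + 1·10 = 25
  a_5 = 1·25 + 1·15 = 40
  a_6 = 1·40 + 1·25 = 65
  a_7 = 1·65 + 1·40 = 105
  a_8 = 1·105 + 1·65 = 170
  a_9 = 1·170 + 1·105 = 275

1,1 ; 275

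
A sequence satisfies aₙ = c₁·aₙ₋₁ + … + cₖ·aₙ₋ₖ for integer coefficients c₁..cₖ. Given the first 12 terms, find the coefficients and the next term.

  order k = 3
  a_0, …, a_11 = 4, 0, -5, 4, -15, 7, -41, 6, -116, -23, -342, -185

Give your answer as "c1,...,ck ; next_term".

0,3,1 ; -1049

  a_3 = 0·-5 + 3·0 + 1·4 = 4
  a_4 = 0·4 + 3·-5 + 1·0 = -15
  a_5 = 0·-15 + 3·4 + 1·-5 = 7
  a_6 = 0·7 + 3·-15 + 1·4 = -41
  a_7 = 0·-41 + 3·7 + 1·-15 = 6
  a_8 = 0·6 + 3·-41 + 1·7 = -116
  a_9 = 0·-116 + 3·6 + 1·-41 = -23
  a_10 = 0·-23 + 3·-116 + 1·6 = -342
  a_11 = 0·-342 + 3·-23 + 1·-116 = -185
  a_12 = 0·-185 + 3·-342 + 1·-23 = -1049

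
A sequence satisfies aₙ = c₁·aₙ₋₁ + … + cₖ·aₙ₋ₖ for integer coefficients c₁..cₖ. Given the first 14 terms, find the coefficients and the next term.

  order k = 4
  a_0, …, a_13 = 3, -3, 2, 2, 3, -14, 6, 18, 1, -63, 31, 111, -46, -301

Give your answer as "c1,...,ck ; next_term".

-1,-2,-2,1 ; 202

  a_4 = -1·2 + -2·2 + -2·-3 + 1·3 = 3
  a_5 = -1·3 + -2·2 + -2·2 + 1·-3 = -14
  a_6 = -1·-14 + -2·3 + -2·2 + 1·2 = 6
  a_7 = -1·6 + -2·-14 + -2·3 + 1·2 = 18
  a_8 = -1·18 + -2·6 + -2·-14 + 1·3 = 1
  a_9 = -1·1 + -2·18 + -2·6 + 1·-14 = -63
  a_10 = -1·-63 + -2·1 + -2·18 + 1·6 = 31
  a_11 = -1·31 + -2·-63 + -2·1 + 1·18 = 111
  a_12 = -1·111 + -2·31 + -2·-63 + 1·1 = -46
  a_13 = -1·-46 + -2·111 + -2·31 + 1·-63 = -301
  a_14 = -1·-301 + -2·-46 + -2·111 + 1·31 = 202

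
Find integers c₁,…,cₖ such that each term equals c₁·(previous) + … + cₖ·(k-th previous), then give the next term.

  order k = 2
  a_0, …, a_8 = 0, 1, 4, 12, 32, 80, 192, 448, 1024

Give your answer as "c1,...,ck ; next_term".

  a_2 = 4·1 + -4·0 = 4
  a_3 = 4·4 + -4·1 = 12
  a_4 = 4·12 + -4·4 = 32
  a_5 = 4·32 + -4·12 = 80
  a_6 = 4·80 + -4·32 = 192
  a_7 = 4·192 + -4·80 = 448
  a_8 = 4·448 + -4·192 = 1024
  a_9 = 4·1024 + -4·448 = 2304

4,-4 ; 2304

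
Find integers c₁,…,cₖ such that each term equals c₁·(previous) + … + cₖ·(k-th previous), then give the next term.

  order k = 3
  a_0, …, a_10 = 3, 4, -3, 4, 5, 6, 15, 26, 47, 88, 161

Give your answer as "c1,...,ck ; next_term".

  a_3 = 1·-3 + 1·4 + 1·3 = 4
  a_4 = 1·4 + 1·-3 + 1·4 = 5
  a_5 = 1·5 + 1·4 + 1·-3 = 6
  a_6 = 1·6 + 1·5 + 1·4 = 15
  a_7 = 1·15 + 1·6 + 1·5 = 26
  a_8 = 1·26 + 1·15 + 1·6 = 47
  a_9 = 1·47 + 1·26 + 1·15 = 88
  a_10 = 1·88 + 1·47 + 1·26 = 161
  a_11 = 1·161 + 1·88 + 1·47 = 296

1,1,1 ; 296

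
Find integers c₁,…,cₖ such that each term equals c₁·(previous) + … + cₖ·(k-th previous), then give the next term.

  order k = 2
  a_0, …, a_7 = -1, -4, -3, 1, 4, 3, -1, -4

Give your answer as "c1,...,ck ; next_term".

1,-1 ; -3

  a_2 = 1·-4 + -1·-1 = -3
  a_3 = 1·-3 + -1·-4 = 1
  a_4 = 1·1 + -1·-3 = 4
  a_5 = 1·4 + -1·1 = 3
  a_6 = 1·3 + -1·4 = -1
  a_7 = 1·-1 + -1·3 = -4
  a_8 = 1·-4 + -1·-1 = -3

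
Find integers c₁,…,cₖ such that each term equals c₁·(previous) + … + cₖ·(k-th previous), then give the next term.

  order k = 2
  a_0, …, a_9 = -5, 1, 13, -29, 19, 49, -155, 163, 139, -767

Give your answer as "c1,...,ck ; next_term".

  a_2 = -2·1 + -3·-5 = 13
  a_3 = -2·13 + -3·1 = -29
  a_4 = -2·-29 + -3·13 = 19
  a_5 = -2·19 + -3·-29 = 49
  a_6 = -2·49 + -3·19 = -155
  a_7 = -2·-155 + -3·49 = 163
  a_8 = -2·163 + -3·-155 = 139
  a_9 = -2·139 + -3·163 = -767
  a_10 = -2·-767 + -3·139 = 1117

-2,-3 ; 1117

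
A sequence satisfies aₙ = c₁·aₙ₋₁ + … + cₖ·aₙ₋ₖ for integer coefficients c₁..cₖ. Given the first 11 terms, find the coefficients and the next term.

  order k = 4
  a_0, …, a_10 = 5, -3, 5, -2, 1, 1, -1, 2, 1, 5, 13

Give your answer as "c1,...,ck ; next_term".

  a_4 = 2·-2 + 2·5 + 0·-3 + -1·5 = 1
  a_5 = 2·1 + 2·-2 + 0·5 + -1·-3 = 1
  a_6 = 2·1 + 2·1 + 0·-2 + -1·5 = -1
  a_7 = 2·-1 + 2·1 + 0·1 + -1·-2 = 2
  a_8 = 2·2 + 2·-1 + 0·1 + -1·1 = 1
  a_9 = 2·1 + 2·2 + 0·-1 + -1·1 = 5
  a_10 = 2·5 + 2·1 + 0·2 + -1·-1 = 13
  a_11 = 2·13 + 2·5 + 0·1 + -1·2 = 34

2,2,0,-1 ; 34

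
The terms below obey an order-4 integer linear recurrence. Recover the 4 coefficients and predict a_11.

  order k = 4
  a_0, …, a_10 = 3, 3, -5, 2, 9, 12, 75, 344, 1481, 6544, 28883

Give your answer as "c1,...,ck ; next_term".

4,1,4,-2 ; 127312

  a_4 = 4·2 + 1·-5 + 4·3 + -2·3 = 9
  a_5 = 4·9 + 1·2 + 4·-5 + -2·3 = 12
  a_6 = 4·12 + 1·9 + 4·2 + -2·-5 = 75
  a_7 = 4·75 + 1·12 + 4·9 + -2·2 = 344
  a_8 = 4·344 + 1·75 + 4·12 + -2·9 = 1481
  a_9 = 4·1481 + 1·344 + 4·75 + -2·12 = 6544
  a_10 = 4·6544 + 1·1481 + 4·344 + -2·75 = 28883
  a_11 = 4·28883 + 1·6544 + 4·1481 + -2·344 = 127312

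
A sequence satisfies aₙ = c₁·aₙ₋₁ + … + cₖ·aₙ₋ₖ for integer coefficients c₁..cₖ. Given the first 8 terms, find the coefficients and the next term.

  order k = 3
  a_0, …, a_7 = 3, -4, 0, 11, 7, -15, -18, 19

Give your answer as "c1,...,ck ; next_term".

1,-2,1 ; 40

  a_3 = 1·0 + -2·-4 + 1·3 = 11
  a_4 = 1·11 + -2·0 + 1·-4 = 7
  a_5 = 1·7 + -2·11 + 1·0 = -15
  a_6 = 1·-15 + -2·7 + 1·11 = -18
  a_7 = 1·-18 + -2·-15 + 1·7 = 19
  a_8 = 1·19 + -2·-18 + 1·-15 = 40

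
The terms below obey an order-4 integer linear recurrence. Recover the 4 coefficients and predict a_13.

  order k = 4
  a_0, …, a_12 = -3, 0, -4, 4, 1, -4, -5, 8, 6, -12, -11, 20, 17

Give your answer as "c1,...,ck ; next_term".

  a_4 = 0·4 + -1·-4 + 0·0 + 1·-3 = 1
  a_5 = 0·1 + -1·4 + 0·-4 + 1·0 = -4
  a_6 = 0·-4 + -1·1 + 0·4 + 1·-4 = -5
  a_7 = 0·-5 + -1·-4 + 0·1 + 1·4 = 8
  a_8 = 0·8 + -1·-5 + 0·-4 + 1·1 = 6
  a_9 = 0·6 + -1·8 + 0·-5 + 1·-4 = -12
  a_10 = 0·-12 + -1·6 + 0·8 + 1·-5 = -11
  a_11 = 0·-11 + -1·-12 + 0·6 + 1·8 = 20
  a_12 = 0·20 + -1·-11 + 0·-12 + 1·6 = 17
  a_13 = 0·17 + -1·20 + 0·-11 + 1·-12 = -32

0,-1,0,1 ; -32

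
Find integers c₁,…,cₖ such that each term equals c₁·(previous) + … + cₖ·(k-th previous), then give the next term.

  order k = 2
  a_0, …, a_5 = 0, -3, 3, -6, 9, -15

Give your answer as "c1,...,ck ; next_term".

  a_2 = -1·-3 + 1·0 = 3
  a_3 = -1·3 + 1·-3 = -6
  a_4 = -1·-6 + 1·3 = 9
  a_5 = -1·9 + 1·-6 = -15
  a_6 = -1·-15 + 1·9 = 24

-1,1 ; 24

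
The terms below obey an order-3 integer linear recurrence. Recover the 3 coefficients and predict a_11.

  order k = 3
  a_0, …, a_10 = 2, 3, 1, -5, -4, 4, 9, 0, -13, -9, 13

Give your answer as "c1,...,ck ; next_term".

  a_3 = 0·1 + -1·3 + -1·2 = -5
  a_4 = 0·-5 + -1·1 + -1·3 = -4
  a_5 = 0·-4 + -1·-5 + -1·1 = 4
  a_6 = 0·4 + -1·-4 + -1·-5 = 9
  a_7 = 0·9 + -1·4 + -1·-4 = 0
  a_8 = 0·0 + -1·9 + -1·4 = -13
  a_9 = 0·-13 + -1·0 + -1·9 = -9
  a_10 = 0·-9 + -1·-13 + -1·0 = 13
  a_11 = 0·13 + -1·-9 + -1·-13 = 22

0,-1,-1 ; 22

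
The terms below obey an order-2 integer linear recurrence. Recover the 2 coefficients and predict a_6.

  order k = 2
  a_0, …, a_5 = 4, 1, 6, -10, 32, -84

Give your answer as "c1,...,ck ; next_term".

-2,2 ; 232

  a_2 = -2·1 + 2·4 = 6
  a_3 = -2·6 + 2·1 = -10
  a_4 = -2·-10 + 2·6 = 32
  a_5 = -2·32 + 2·-10 = -84
  a_6 = -2·-84 + 2·32 = 232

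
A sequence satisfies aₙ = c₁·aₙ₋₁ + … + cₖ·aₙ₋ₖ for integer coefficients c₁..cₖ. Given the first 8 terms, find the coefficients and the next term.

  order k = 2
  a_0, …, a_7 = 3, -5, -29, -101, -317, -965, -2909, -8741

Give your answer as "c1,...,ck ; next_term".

  a_2 = 4·-5 + -3·3 = -29
  a_3 = 4·-29 + -3·-5 = -101
  a_4 = 4·-101 + -3·-29 = -317
  a_5 = 4·-317 + -3·-101 = -965
  a_6 = 4·-965 + -3·-317 = -2909
  a_7 = 4·-2909 + -3·-965 = -8741
  a_8 = 4·-8741 + -3·-2909 = -26237

4,-3 ; -26237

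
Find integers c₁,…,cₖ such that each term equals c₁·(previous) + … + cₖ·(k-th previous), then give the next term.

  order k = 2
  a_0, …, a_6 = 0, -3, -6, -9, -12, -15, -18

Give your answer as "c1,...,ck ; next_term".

2,-1 ; -21

  a_2 = 2·-3 + -1·0 = -6
  a_3 = 2·-6 + -1·-3 = -9
  a_4 = 2·-9 + -1·-6 = -12
  a_5 = 2·-12 + -1·-9 = -15
  a_6 = 2·-15 + -1·-12 = -18
  a_7 = 2·-18 + -1·-15 = -21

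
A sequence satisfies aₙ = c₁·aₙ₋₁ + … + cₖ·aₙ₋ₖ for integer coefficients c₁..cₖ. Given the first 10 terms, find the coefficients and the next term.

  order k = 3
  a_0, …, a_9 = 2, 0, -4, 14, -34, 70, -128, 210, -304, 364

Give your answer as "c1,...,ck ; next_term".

  a_3 = -3·-4 + -2·0 + 1·2 = 14
  a_4 = -3·14 + -2·-4 + 1·0 = -34
  a_5 = -3·-34 + -2·14 + 1·-4 = 70
  a_6 = -3·70 + -2·-34 + 1·14 = -128
  a_7 = -3·-128 + -2·70 + 1·-34 = 210
  a_8 = -3·210 + -2·-128 + 1·70 = -304
  a_9 = -3·-304 + -2·210 + 1·-128 = 364
  a_10 = -3·364 + -2·-304 + 1·210 = -274

-3,-2,1 ; -274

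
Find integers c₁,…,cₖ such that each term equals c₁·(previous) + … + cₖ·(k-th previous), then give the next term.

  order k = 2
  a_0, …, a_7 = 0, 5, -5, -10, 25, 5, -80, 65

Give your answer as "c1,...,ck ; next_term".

-1,-3 ; 175

  a_2 = -1·5 + -3·0 = -5
  a_3 = -1·-5 + -3·5 = -10
  a_4 = -1·-10 + -3·-5 = 25
  a_5 = -1·25 + -3·-10 = 5
  a_6 = -1·5 + -3·25 = -80
  a_7 = -1·-80 + -3·5 = 65
  a_8 = -1·65 + -3·-80 = 175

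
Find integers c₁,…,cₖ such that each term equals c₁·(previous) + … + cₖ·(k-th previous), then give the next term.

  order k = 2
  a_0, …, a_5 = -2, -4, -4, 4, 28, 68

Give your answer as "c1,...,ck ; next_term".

3,-4 ; 92

  a_2 = 3·-4 + -4·-2 = -4
  a_3 = 3·-4 + -4·-4 = 4
  a_4 = 3·4 + -4·-4 = 28
  a_5 = 3·28 + -4·4 = 68
  a_6 = 3·68 + -4·28 = 92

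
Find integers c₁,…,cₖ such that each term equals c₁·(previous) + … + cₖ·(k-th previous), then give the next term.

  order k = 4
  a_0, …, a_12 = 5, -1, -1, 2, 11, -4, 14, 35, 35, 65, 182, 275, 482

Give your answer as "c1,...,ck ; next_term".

0,1,3,3 ; 1016

  a_4 = 0·2 + 1·-1 + 3·-1 + 3·5 = 11
  a_5 = 0·11 + 1·2 + 3·-1 + 3·-1 = -4
  a_6 = 0·-4 + 1·11 + 3·2 + 3·-1 = 14
  a_7 = 0·14 + 1·-4 + 3·11 + 3·2 = 35
  a_8 = 0·35 + 1·14 + 3·-4 + 3·11 = 35
  a_9 = 0·35 + 1·35 + 3·14 + 3·-4 = 65
  a_10 = 0·65 + 1·35 + 3·35 + 3·14 = 182
  a_11 = 0·182 + 1·65 + 3·35 + 3·35 = 275
  a_12 = 0·275 + 1·182 + 3·65 + 3·35 = 482
  a_13 = 0·482 + 1·275 + 3·182 + 3·65 = 1016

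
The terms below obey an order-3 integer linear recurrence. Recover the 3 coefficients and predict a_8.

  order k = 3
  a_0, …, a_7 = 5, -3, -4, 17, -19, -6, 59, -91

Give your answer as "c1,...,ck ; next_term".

-1,-1,2 ; 20

  a_3 = -1·-4 + -1·-3 + 2·5 = 17
  a_4 = -1·17 + -1·-4 + 2·-3 = -19
  a_5 = -1·-19 + -1·17 + 2·-4 = -6
  a_6 = -1·-6 + -1·-19 + 2·17 = 59
  a_7 = -1·59 + -1·-6 + 2·-19 = -91
  a_8 = -1·-91 + -1·59 + 2·-6 = 20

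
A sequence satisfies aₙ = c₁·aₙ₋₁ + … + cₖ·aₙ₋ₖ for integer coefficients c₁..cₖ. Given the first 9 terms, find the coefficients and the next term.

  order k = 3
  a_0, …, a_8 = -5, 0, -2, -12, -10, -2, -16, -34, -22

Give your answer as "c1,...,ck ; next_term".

  a_3 = 1·-2 + -1·0 + 2·-5 = -12
  a_4 = 1·-12 + -1·-2 + 2·0 = -10
  a_5 = 1·-10 + -1·-12 + 2·-2 = -2
  a_6 = 1·-2 + -1·-10 + 2·-12 = -16
  a_7 = 1·-16 + -1·-2 + 2·-10 = -34
  a_8 = 1·-34 + -1·-16 + 2·-2 = -22
  a_9 = 1·-22 + -1·-34 + 2·-16 = -20

1,-1,2 ; -20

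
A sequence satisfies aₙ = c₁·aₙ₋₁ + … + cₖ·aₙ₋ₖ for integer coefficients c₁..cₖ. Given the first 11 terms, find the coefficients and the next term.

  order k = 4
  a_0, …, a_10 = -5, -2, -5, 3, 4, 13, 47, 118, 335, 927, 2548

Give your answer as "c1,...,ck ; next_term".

  a_4 = 2·3 + 2·-5 + 1·-2 + -2·-5 = 4
  a_5 = 2·4 + 2·3 + 1·-5 + -2·-2 = 13
  a_6 = 2·13 + 2·4 + 1·3 + -2·-5 = 47
  a_7 = 2·47 + 2·13 + 1·4 + -2·3 = 118
  a_8 = 2·118 + 2·47 + 1·13 + -2·4 = 335
  a_9 = 2·335 + 2·118 + 1·47 + -2·13 = 927
  a_10 = 2·927 + 2·335 + 1·118 + -2·47 = 2548
  a_11 = 2·2548 + 2·927 + 1·335 + -2·118 = 7049

2,2,1,-2 ; 7049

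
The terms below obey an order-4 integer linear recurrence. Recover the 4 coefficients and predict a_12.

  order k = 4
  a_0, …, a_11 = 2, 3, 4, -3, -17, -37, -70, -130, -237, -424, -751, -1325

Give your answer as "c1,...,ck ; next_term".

3,-3,2,-1 ; -2333

  a_4 = 3·-3 + -3·4 + 2·3 + -1·2 = -17
  a_5 = 3·-17 + -3·-3 + 2·4 + -1·3 = -37
  a_6 = 3·-37 + -3·-17 + 2·-3 + -1·4 = -70
  a_7 = 3·-70 + -3·-37 + 2·-17 + -1·-3 = -130
  a_8 = 3·-130 + -3·-70 + 2·-37 + -1·-17 = -237
  a_9 = 3·-237 + -3·-130 + 2·-70 + -1·-37 = -424
  a_10 = 3·-424 + -3·-237 + 2·-130 + -1·-70 = -751
  a_11 = 3·-751 + -3·-424 + 2·-237 + -1·-130 = -1325
  a_12 = 3·-1325 + -3·-751 + 2·-424 + -1·-237 = -2333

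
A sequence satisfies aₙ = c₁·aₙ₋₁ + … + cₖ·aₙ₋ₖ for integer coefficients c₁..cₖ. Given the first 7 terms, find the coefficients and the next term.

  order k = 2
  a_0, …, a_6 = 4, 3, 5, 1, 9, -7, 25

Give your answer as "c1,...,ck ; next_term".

  a_2 = -1·3 + 2·4 = 5
  a_3 = -1·5 + 2·3 = 1
  a_4 = -1·1 + 2·5 = 9
  a_5 = -1·9 + 2·1 = -7
  a_6 = -1·-7 + 2·9 = 25
  a_7 = -1·25 + 2·-7 = -39

-1,2 ; -39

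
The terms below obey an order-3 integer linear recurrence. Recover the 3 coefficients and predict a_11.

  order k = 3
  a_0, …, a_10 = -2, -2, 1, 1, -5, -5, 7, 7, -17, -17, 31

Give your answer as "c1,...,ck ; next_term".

  a_3 = 1·1 + -2·-2 + 2·-2 = 1
  a_4 = 1·1 + -2·1 + 2·-2 = -5
  a_5 = 1·-5 + -2·1 + 2·1 = -5
  a_6 = 1·-5 + -2·-5 + 2·1 = 7
  a_7 = 1·7 + -2·-5 + 2·-5 = 7
  a_8 = 1·7 + -2·7 + 2·-5 = -17
  a_9 = 1·-17 + -2·7 + 2·7 = -17
  a_10 = 1·-17 + -2·-17 + 2·7 = 31
  a_11 = 1·31 + -2·-17 + 2·-17 = 31

1,-2,2 ; 31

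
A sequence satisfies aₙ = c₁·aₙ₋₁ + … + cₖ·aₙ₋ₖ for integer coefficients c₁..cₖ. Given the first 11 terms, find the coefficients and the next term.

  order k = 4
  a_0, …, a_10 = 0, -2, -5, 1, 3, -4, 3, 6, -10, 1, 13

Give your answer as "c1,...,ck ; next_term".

  a_4 = 0·1 + -1·-5 + 1·-2 + -1·0 = 3
  a_5 = 0·3 + -1·1 + 1·-5 + -1·-2 = -4
  a_6 = 0·-4 + -1·3 + 1·1 + -1·-5 = 3
  a_7 = 0·3 + -1·-4 + 1·3 + -1·1 = 6
  a_8 = 0·6 + -1·3 + 1·-4 + -1·3 = -10
  a_9 = 0·-10 + -1·6 + 1·3 + -1·-4 = 1
  a_10 = 0·1 + -1·-10 + 1·6 + -1·3 = 13
  a_11 = 0·13 + -1·1 + 1·-10 + -1·6 = -17

0,-1,1,-1 ; -17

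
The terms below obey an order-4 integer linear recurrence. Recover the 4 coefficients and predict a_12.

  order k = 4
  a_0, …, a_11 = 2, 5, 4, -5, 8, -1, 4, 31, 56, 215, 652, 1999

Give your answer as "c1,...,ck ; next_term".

2,3,2,-2 ; 6272

  a_4 = 2·-5 + 3·4 + 2·5 + -2·2 = 8
  a_5 = 2·8 + 3·-5 + 2·4 + -2·5 = -1
  a_6 = 2·-1 + 3·8 + 2·-5 + -2·4 = 4
  a_7 = 2·4 + 3·-1 + 2·8 + -2·-5 = 31
  a_8 = 2·31 + 3·4 + 2·-1 + -2·8 = 56
  a_9 = 2·56 + 3·31 + 2·4 + -2·-1 = 215
  a_10 = 2·215 + 3·56 + 2·31 + -2·4 = 652
  a_11 = 2·652 + 3·215 + 2·56 + -2·31 = 1999
  a_12 = 2·1999 + 3·652 + 2·215 + -2·56 = 6272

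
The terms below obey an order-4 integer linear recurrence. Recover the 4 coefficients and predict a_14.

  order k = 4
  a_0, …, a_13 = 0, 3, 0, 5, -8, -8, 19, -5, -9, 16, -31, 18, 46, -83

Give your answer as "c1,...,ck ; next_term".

  a_4 = -1·5 + -2·0 + -1·3 + -2·0 = -8
  a_5 = -1·-8 + -2·5 + -1·0 + -2·3 = -8
  a_6 = -1·-8 + -2·-8 + -1·5 + -2·0 = 19
  a_7 = -1·19 + -2·-8 + -1·-8 + -2·5 = -5
  a_8 = -1·-5 + -2·19 + -1·-8 + -2·-8 = -9
  a_9 = -1·-9 + -2·-5 + -1·19 + -2·-8 = 16
  a_10 = -1·16 + -2·-9 + -1·-5 + -2·19 = -31
  a_11 = -1·-31 + -2·16 + -1·-9 + -2·-5 = 18
  a_12 = -1·18 + -2·-31 + -1·16 + -2·-9 = 46
  a_13 = -1·46 + -2·18 + -1·-31 + -2·16 = -83
  a_14 = -1·-83 + -2·46 + -1·18 + -2·-31 = 35

-1,-2,-1,-2 ; 35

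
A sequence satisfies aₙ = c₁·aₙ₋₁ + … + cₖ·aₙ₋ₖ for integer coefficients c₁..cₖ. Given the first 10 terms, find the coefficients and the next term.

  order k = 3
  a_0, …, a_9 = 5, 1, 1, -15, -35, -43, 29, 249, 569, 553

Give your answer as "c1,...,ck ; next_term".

  a_3 = 2·1 + -2·1 + -3·5 = -15
  a_4 = 2·-15 + -2·1 + -3·1 = -35
  a_5 = 2·-35 + -2·-15 + -3·1 = -43
  a_6 = 2·-43 + -2·-35 + -3·-15 = 29
  a_7 = 2·29 + -2·-43 + -3·-35 = 249
  a_8 = 2·249 + -2·29 + -3·-43 = 569
  a_9 = 2·569 + -2·249 + -3·29 = 553
  a_10 = 2·553 + -2·569 + -3·249 = -779

2,-2,-3 ; -779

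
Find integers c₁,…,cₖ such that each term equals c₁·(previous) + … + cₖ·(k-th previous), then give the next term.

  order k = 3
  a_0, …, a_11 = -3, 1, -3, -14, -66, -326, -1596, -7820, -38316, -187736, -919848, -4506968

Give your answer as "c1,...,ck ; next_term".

4,4,2 ; -22082736

  a_3 = 4·-3 + 4·1 + 2·-3 = -14
  a_4 = 4·-14 + 4·-3 + 2·1 = -66
  a_5 = 4·-66 + 4·-14 + 2·-3 = -326
  a_6 = 4·-326 + 4·-66 + 2·-14 = -1596
  a_7 = 4·-1596 + 4·-326 + 2·-66 = -7820
  a_8 = 4·-7820 + 4·-1596 + 2·-326 = -38316
  a_9 = 4·-38316 + 4·-7820 + 2·-1596 = -187736
  a_10 = 4·-187736 + 4·-38316 + 2·-7820 = -919848
  a_11 = 4·-919848 + 4·-187736 + 2·-38316 = -4506968
  a_12 = 4·-4506968 + 4·-919848 + 2·-187736 = -22082736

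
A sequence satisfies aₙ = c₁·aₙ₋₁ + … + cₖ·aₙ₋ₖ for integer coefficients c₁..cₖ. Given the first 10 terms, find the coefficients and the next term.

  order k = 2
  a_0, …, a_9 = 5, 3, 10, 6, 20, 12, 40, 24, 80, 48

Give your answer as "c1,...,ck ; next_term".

  a_2 = 0·3 + 2·5 = 10
  a_3 = 0·10 + 2·3 = 6
  a_4 = 0·6 + 2·10 = 20
  a_5 = 0·20 + 2·6 = 12
  a_6 = 0·12 + 2·20 = 40
  a_7 = 0·40 + 2·12 = 24
  a_8 = 0·24 + 2·40 = 80
  a_9 = 0·80 + 2·24 = 48
  a_10 = 0·48 + 2·80 = 160

0,2 ; 160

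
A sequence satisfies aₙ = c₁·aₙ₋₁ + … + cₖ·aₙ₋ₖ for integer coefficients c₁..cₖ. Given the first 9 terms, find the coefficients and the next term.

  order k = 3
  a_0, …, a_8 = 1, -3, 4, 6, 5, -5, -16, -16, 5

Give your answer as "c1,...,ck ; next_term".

  a_3 = 1·4 + -1·-3 + -1·1 = 6
  a_4 = 1·6 + -1·4 + -1·-3 = 5
  a_5 = 1·5 + -1·6 + -1·4 = -5
  a_6 = 1·-5 + -1·5 + -1·6 = -16
  a_7 = 1·-16 + -1·-5 + -1·5 = -16
  a_8 = 1·-16 + -1·-16 + -1·-5 = 5
  a_9 = 1·5 + -1·-16 + -1·-16 = 37

1,-1,-1 ; 37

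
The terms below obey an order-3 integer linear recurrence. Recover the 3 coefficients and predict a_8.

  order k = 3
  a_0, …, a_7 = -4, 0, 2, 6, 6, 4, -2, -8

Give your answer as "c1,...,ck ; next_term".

  a_3 = 1·2 + 0·0 + -1·-4 = 6
  a_4 = 1·6 + 0·2 + -1·0 = 6
  a_5 = 1·6 + 0·6 + -1·2 = 4
  a_6 = 1·4 + 0·6 + -1·6 = -2
  a_7 = 1·-2 + 0·4 + -1·6 = -8
  a_8 = 1·-8 + 0·-2 + -1·4 = -12

1,0,-1 ; -12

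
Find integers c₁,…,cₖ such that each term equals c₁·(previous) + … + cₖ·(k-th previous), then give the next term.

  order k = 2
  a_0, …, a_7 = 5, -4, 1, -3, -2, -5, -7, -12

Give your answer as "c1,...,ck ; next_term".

  a_2 = 1·-4 + 1·5 = 1
  a_3 = 1·1 + 1·-4 = -3
  a_4 = 1·-3 + 1·1 = -2
  a_5 = 1·-2 + 1·-3 = -5
  a_6 = 1·-5 + 1·-2 = -7
  a_7 = 1·-7 + 1·-5 = -12
  a_8 = 1·-12 + 1·-7 = -19

1,1 ; -19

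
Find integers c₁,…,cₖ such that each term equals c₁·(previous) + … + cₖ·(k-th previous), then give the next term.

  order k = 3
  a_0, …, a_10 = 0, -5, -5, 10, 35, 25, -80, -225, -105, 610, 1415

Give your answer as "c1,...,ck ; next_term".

2,-4,1 ; 285

  a_3 = 2·-5 + -4·-5 + 1·0 = 10
  a_4 = 2·10 + -4·-5 + 1·-5 = 35
  a_5 = 2·35 + -4·10 + 1·-5 = 25
  a_6 = 2·25 + -4·35 + 1·10 = -80
  a_7 = 2·-80 + -4·25 + 1·35 = -225
  a_8 = 2·-225 + -4·-80 + 1·25 = -105
  a_9 = 2·-105 + -4·-225 + 1·-80 = 610
  a_10 = 2·610 + -4·-105 + 1·-225 = 1415
  a_11 = 2·1415 + -4·610 + 1·-105 = 285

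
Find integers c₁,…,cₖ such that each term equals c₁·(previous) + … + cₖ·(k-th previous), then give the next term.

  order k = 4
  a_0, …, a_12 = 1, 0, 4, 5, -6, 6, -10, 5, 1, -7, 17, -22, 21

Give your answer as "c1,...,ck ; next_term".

-1,0,0,-1 ; -14

  a_4 = -1·5 + 0·4 + 0·0 + -1·1 = -6
  a_5 = -1·-6 + 0·5 + 0·4 + -1·0 = 6
  a_6 = -1·6 + 0·-6 + 0·5 + -1·4 = -10
  a_7 = -1·-10 + 0·6 + 0·-6 + -1·5 = 5
  a_8 = -1·5 + 0·-10 + 0·6 + -1·-6 = 1
  a_9 = -1·1 + 0·5 + 0·-10 + -1·6 = -7
  a_10 = -1·-7 + 0·1 + 0·5 + -1·-10 = 17
  a_11 = -1·17 + 0·-7 + 0·1 + -1·5 = -22
  a_12 = -1·-22 + 0·17 + 0·-7 + -1·1 = 21
  a_13 = -1·21 + 0·-22 + 0·17 + -1·-7 = -14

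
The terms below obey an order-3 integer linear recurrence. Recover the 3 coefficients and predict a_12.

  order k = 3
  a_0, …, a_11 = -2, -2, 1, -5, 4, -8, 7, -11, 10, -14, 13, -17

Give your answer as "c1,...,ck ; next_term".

-1,1,1 ; 16

  a_3 = -1·1 + 1·-2 + 1·-2 = -5
  a_4 = -1·-5 + 1·1 + 1·-2 = 4
  a_5 = -1·4 + 1·-5 + 1·1 = -8
  a_6 = -1·-8 + 1·4 + 1·-5 = 7
  a_7 = -1·7 + 1·-8 + 1·4 = -11
  a_8 = -1·-11 + 1·7 + 1·-8 = 10
  a_9 = -1·10 + 1·-11 + 1·7 = -14
  a_10 = -1·-14 + 1·10 + 1·-11 = 13
  a_11 = -1·13 + 1·-14 + 1·10 = -17
  a_12 = -1·-17 + 1·13 + 1·-14 = 16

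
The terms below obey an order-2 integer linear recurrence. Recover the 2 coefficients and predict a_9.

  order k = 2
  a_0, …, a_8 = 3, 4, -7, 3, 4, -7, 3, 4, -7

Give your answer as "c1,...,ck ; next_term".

-1,-1 ; 3

  a_2 = -1·4 + -1·3 = -7
  a_3 = -1·-7 + -1·4 = 3
  a_4 = -1·3 + -1·-7 = 4
  a_5 = -1·4 + -1·3 = -7
  a_6 = -1·-7 + -1·4 = 3
  a_7 = -1·3 + -1·-7 = 4
  a_8 = -1·4 + -1·3 = -7
  a_9 = -1·-7 + -1·4 = 3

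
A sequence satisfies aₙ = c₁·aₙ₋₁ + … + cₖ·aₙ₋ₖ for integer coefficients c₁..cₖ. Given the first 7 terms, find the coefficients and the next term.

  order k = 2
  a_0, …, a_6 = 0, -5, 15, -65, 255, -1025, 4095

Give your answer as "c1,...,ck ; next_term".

-3,4 ; -16385

  a_2 = -3·-5 + 4·0 = 15
  a_3 = -3·15 + 4·-5 = -65
  a_4 = -3·-65 + 4·15 = 255
  a_5 = -3·255 + 4·-65 = -1025
  a_6 = -3·-1025 + 4·255 = 4095
  a_7 = -3·4095 + 4·-1025 = -16385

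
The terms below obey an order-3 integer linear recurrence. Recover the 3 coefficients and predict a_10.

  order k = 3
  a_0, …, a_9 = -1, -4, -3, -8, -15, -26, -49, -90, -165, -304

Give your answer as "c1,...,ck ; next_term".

1,1,1 ; -559

  a_3 = 1·-3 + 1·-4 + 1·-1 = -8
  a_4 = 1·-8 + 1·-3 + 1·-4 = -15
  a_5 = 1·-15 + 1·-8 + 1·-3 = -26
  a_6 = 1·-26 + 1·-15 + 1·-8 = -49
  a_7 = 1·-49 + 1·-26 + 1·-15 = -90
  a_8 = 1·-90 + 1·-49 + 1·-26 = -165
  a_9 = 1·-165 + 1·-90 + 1·-49 = -304
  a_10 = 1·-304 + 1·-165 + 1·-90 = -559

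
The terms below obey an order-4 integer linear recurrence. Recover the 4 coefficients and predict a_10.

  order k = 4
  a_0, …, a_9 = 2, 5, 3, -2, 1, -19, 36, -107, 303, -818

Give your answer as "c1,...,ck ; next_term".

  a_4 = -2·-2 + 2·3 + -1·5 + -2·2 = 1
  a_5 = -2·1 + 2·-2 + -1·3 + -2·5 = -19
  a_6 = -2·-19 + 2·1 + -1·-2 + -2·3 = 36
  a_7 = -2·36 + 2·-19 + -1·1 + -2·-2 = -107
  a_8 = -2·-107 + 2·36 + -1·-19 + -2·1 = 303
  a_9 = -2·303 + 2·-107 + -1·36 + -2·-19 = -818
  a_10 = -2·-818 + 2·303 + -1·-107 + -2·36 = 2277

-2,2,-1,-2 ; 2277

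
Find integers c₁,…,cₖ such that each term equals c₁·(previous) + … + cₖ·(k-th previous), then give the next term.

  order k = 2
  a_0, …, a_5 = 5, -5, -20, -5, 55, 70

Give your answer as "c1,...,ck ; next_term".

1,-3 ; -95

  a_2 = 1·-5 + -3·5 = -20
  a_3 = 1·-20 + -3·-5 = -5
  a_4 = 1·-5 + -3·-20 = 55
  a_5 = 1·55 + -3·-5 = 70
  a_6 = 1·70 + -3·55 = -95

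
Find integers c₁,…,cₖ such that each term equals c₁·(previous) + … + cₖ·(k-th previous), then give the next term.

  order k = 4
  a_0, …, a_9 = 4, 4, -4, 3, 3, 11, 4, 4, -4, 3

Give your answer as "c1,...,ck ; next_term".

  a_4 = 1·3 + 0·-4 + -1·4 + 1·4 = 3
  a_5 = 1·3 + 0·3 + -1·-4 + 1·4 = 11
  a_6 = 1·11 + 0·3 + -1·3 + 1·-4 = 4
  a_7 = 1·4 + 0·11 + -1·3 + 1·3 = 4
  a_8 = 1·4 + 0·4 + -1·11 + 1·3 = -4
  a_9 = 1·-4 + 0·4 + -1·4 + 1·11 = 3
  a_10 = 1·3 + 0·-4 + -1·4 + 1·4 = 3

1,0,-1,1 ; 3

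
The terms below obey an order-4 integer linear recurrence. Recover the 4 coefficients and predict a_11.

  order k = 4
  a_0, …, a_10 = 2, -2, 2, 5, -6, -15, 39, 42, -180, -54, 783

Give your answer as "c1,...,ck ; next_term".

  a_4 = 0·5 + -3·2 + 3·-2 + 3·2 = -6
  a_5 = 0·-6 + -3·5 + 3·2 + 3·-2 = -15
  a_6 = 0·-15 + -3·-6 + 3·5 + 3·2 = 39
  a_7 = 0·39 + -3·-15 + 3·-6 + 3·5 = 42
  a_8 = 0·42 + -3·39 + 3·-15 + 3·-6 = -180
  a_9 = 0·-180 + -3·42 + 3·39 + 3·-15 = -54
  a_10 = 0·-54 + -3·-180 + 3·42 + 3·39 = 783
  a_11 = 0·783 + -3·-54 + 3·-180 + 3·42 = -252

0,-3,3,3 ; -252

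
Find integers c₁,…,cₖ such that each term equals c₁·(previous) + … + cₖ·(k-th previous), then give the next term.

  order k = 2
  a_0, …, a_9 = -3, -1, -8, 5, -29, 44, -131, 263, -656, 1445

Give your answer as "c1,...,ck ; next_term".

  a_2 = -1·-1 + 3·-3 = -8
  a_3 = -1·-8 + 3·-1 = 5
  a_4 = -1·5 + 3·-8 = -29
  a_5 = -1·-29 + 3·5 = 44
  a_6 = -1·44 + 3·-29 = -131
  a_7 = -1·-131 + 3·44 = 263
  a_8 = -1·263 + 3·-131 = -656
  a_9 = -1·-656 + 3·263 = 1445
  a_10 = -1·1445 + 3·-656 = -3413

-1,3 ; -3413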